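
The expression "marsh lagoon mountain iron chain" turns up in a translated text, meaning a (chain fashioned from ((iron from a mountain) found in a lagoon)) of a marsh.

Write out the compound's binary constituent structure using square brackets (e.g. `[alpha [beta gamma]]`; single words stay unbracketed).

[marsh [[lagoon [mountain iron]] chain]]

Overall it is a kind of chain (specifically "lagoon mountain iron chain"); the modifier is "marsh".
"lagoon mountain iron chain" → head "chain", modifier "lagoon mountain iron".
"lagoon mountain iron" → head "iron" (specifically "mountain iron"), modifier "lagoon".
"mountain iron" → head "iron", modifier "mountain".
Putting it together: [marsh [[lagoon [mountain iron]] chain]].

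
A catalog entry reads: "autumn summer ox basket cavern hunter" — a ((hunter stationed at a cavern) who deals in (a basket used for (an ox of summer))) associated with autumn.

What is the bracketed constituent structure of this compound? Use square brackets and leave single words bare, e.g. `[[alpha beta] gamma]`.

[autumn [[[summer ox] basket] [cavern hunter]]]

Overall it is a kind of hunter (specifically "summer ox basket cavern hunter"); the modifier is "autumn".
Inside "summer ox basket cavern hunter": head "hunter" (specifically "cavern hunter"), modifier "summer ox basket".
Inside "summer ox basket": head "basket", modifier "summer ox".
Inside "summer ox": head "ox", modifier "summer".
Inside "cavern hunter": head "hunter", modifier "cavern".
Assembled: [autumn [[[summer ox] basket] [cavern hunter]]].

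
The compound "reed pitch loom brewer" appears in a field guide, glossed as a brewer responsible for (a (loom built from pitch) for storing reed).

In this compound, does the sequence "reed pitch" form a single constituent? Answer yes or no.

no

The top-level split is [reed pitch loom] [brewer]; the full structure is [[reed [pitch loom]] brewer].
"reed pitch" straddles a constituent boundary, so it is not a single unit.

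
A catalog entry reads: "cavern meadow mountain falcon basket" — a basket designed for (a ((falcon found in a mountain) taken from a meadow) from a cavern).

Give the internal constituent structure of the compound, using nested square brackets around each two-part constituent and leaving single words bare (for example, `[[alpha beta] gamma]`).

Whole compound: head "basket", modifier "cavern meadow mountain falcon".
Within "cavern meadow mountain falcon", the head is "falcon" (specifically "meadow mountain falcon") and the modifier is "cavern".
Within "meadow mountain falcon", the head is "falcon" (specifically "mountain falcon") and the modifier is "meadow".
Within "mountain falcon", the head is "falcon" and the modifier is "mountain".
Assembled: [[cavern [meadow [mountain falcon]]] basket].

[[cavern [meadow [mountain falcon]]] basket]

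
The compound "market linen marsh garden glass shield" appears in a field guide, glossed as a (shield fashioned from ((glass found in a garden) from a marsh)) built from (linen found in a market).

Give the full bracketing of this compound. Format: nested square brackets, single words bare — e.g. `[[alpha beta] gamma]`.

[[market linen] [[marsh [garden glass]] shield]]

The outermost head in the paraphrase is "shield" (specifically "marsh garden glass shield"), modified by "market linen".
Inside "market linen": head "linen", modifier "market".
Inside "marsh garden glass shield": head "shield", modifier "marsh garden glass".
Inside "marsh garden glass": head "glass" (specifically "garden glass"), modifier "marsh".
Inside "garden glass": head "glass", modifier "garden".
So the structure is [[market linen] [[marsh [garden glass]] shield]].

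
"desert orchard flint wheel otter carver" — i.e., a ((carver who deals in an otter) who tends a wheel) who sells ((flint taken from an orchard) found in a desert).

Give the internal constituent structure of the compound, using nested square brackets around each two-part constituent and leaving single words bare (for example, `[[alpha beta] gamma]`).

Overall it is a kind of carver (specifically "wheel otter carver"); the modifier is "desert orchard flint".
Within "desert orchard flint", the head is "flint" (specifically "orchard flint") and the modifier is "desert".
Within "orchard flint", the head is "flint" and the modifier is "orchard".
Within "wheel otter carver", the head is "carver" (specifically "otter carver") and the modifier is "wheel".
Within "otter carver", the head is "carver" and the modifier is "otter".
So the structure is [[desert [orchard flint]] [wheel [otter carver]]].

[[desert [orchard flint]] [wheel [otter carver]]]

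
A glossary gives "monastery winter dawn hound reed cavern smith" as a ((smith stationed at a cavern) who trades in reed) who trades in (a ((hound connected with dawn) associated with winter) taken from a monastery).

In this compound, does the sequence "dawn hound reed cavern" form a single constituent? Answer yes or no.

The top-level split is [monastery winter dawn hound] [reed cavern smith]; the full structure is [[monastery [winter [dawn hound]]] [reed [cavern smith]]].
"dawn hound reed cavern" straddles a constituent boundary, so it is not a single unit.

no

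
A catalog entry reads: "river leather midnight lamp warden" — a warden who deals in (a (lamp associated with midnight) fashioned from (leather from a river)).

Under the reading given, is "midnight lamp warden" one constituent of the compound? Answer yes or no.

no

The top-level split is [river leather midnight lamp] [warden]; the full structure is [[[river leather] [midnight lamp]] warden].
"midnight lamp warden" straddles a constituent boundary, so it is not a single unit.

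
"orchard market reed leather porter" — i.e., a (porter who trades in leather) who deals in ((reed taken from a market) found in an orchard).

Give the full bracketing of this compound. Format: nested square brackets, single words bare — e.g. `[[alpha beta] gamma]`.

[[orchard [market reed]] [leather porter]]

The outermost head in the paraphrase is "porter" (specifically "leather porter"), modified by "orchard market reed".
Inside "orchard market reed": head "reed" (specifically "market reed"), modifier "orchard".
Inside "market reed": head "reed", modifier "market".
Inside "leather porter": head "porter", modifier "leather".
Putting it together: [[orchard [market reed]] [leather porter]].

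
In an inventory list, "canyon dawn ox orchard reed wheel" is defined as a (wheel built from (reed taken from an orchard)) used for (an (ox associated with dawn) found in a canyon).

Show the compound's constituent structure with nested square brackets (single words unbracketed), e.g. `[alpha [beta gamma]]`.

The outermost head in the paraphrase is "wheel" (specifically "orchard reed wheel"), modified by "canyon dawn ox".
Inside "canyon dawn ox": head "ox" (specifically "dawn ox"), modifier "canyon".
Inside "dawn ox": head "ox", modifier "dawn".
Inside "orchard reed wheel": head "wheel", modifier "orchard reed".
Inside "orchard reed": head "reed", modifier "orchard".
So the structure is [[canyon [dawn ox]] [[orchard reed] wheel]].

[[canyon [dawn ox]] [[orchard reed] wheel]]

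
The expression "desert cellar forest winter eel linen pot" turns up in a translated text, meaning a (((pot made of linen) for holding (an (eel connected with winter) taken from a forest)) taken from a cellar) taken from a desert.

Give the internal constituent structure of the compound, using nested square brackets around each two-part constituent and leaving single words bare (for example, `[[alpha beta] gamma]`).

[desert [cellar [[forest [winter eel]] [linen pot]]]]

The outermost head in the paraphrase is "pot" (specifically "cellar forest winter eel linen pot"), modified by "desert".
Within "cellar forest winter eel linen pot", the head is "pot" (specifically "forest winter eel linen pot") and the modifier is "cellar".
Within "forest winter eel linen pot", the head is "pot" (specifically "linen pot") and the modifier is "forest winter eel".
Within "forest winter eel", the head is "eel" (specifically "winter eel") and the modifier is "forest".
Within "winter eel", the head is "eel" and the modifier is "winter".
Within "linen pot", the head is "pot" and the modifier is "linen".
So the structure is [desert [cellar [[forest [winter eel]] [linen pot]]]].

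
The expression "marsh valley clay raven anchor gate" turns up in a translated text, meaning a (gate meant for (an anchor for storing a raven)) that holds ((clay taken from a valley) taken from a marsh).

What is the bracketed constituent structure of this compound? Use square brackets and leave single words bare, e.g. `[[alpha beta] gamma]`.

At the top level: head "gate" (specifically "raven anchor gate"); modifier "marsh valley clay".
Within "marsh valley clay", the head is "clay" (specifically "valley clay") and the modifier is "marsh".
Within "valley clay", the head is "clay" and the modifier is "valley".
Within "raven anchor gate", the head is "gate" and the modifier is "raven anchor".
Within "raven anchor", the head is "anchor" and the modifier is "raven".
Putting it together: [[marsh [valley clay]] [[raven anchor] gate]].

[[marsh [valley clay]] [[raven anchor] gate]]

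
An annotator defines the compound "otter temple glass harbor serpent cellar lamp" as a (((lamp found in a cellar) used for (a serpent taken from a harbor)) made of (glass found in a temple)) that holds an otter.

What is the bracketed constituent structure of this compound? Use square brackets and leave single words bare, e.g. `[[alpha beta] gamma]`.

Whole compound: head "lamp" (specifically "temple glass harbor serpent cellar lamp"), modifier "otter".
Inside "temple glass harbor serpent cellar lamp": head "lamp" (specifically "harbor serpent cellar lamp"), modifier "temple glass".
Inside "temple glass": head "glass", modifier "temple".
Inside "harbor serpent cellar lamp": head "lamp" (specifically "cellar lamp"), modifier "harbor serpent".
Inside "harbor serpent": head "serpent", modifier "harbor".
Inside "cellar lamp": head "lamp", modifier "cellar".
Assembled: [otter [[temple glass] [[harbor serpent] [cellar lamp]]]].

[otter [[temple glass] [[harbor serpent] [cellar lamp]]]]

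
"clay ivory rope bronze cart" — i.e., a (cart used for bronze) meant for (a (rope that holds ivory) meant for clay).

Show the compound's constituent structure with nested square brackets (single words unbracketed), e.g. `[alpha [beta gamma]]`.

[[clay [ivory rope]] [bronze cart]]

The outermost head in the paraphrase is "cart" (specifically "bronze cart"), modified by "clay ivory rope".
Within "clay ivory rope", the head is "rope" (specifically "ivory rope") and the modifier is "clay".
Within "ivory rope", the head is "rope" and the modifier is "ivory".
Within "bronze cart", the head is "cart" and the modifier is "bronze".
Putting it together: [[clay [ivory rope]] [bronze cart]].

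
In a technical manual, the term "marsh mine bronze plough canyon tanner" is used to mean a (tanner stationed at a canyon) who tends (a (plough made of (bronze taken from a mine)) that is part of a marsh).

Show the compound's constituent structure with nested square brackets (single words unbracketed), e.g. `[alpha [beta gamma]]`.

The outermost head in the paraphrase is "tanner" (specifically "canyon tanner"), modified by "marsh mine bronze plough".
Within "marsh mine bronze plough", the head is "plough" (specifically "mine bronze plough") and the modifier is "marsh".
Within "mine bronze plough", the head is "plough" and the modifier is "mine bronze".
Within "mine bronze", the head is "bronze" and the modifier is "mine".
Within "canyon tanner", the head is "tanner" and the modifier is "canyon".
Assembled: [[marsh [[mine bronze] plough]] [canyon tanner]].

[[marsh [[mine bronze] plough]] [canyon tanner]]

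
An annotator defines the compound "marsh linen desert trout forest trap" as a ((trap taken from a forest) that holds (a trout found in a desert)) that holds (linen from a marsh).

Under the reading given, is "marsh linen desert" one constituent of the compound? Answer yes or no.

no

The top-level split is [marsh linen] [desert trout forest trap]; the full structure is [[marsh linen] [[desert trout] [forest trap]]].
"marsh linen desert" straddles a constituent boundary, so it is not a single unit.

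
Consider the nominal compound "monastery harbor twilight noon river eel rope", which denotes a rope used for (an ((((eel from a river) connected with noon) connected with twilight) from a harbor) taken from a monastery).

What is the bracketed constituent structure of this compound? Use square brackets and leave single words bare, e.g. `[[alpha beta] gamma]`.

[[monastery [harbor [twilight [noon [river eel]]]]] rope]

Whole compound: head "rope", modifier "monastery harbor twilight noon river eel".
Within "monastery harbor twilight noon river eel", the head is "eel" (specifically "harbor twilight noon river eel") and the modifier is "monastery".
Within "harbor twilight noon river eel", the head is "eel" (specifically "twilight noon river eel") and the modifier is "harbor".
Within "twilight noon river eel", the head is "eel" (specifically "noon river eel") and the modifier is "twilight".
Within "noon river eel", the head is "eel" (specifically "river eel") and the modifier is "noon".
Within "river eel", the head is "eel" and the modifier is "river".
Assembled: [[monastery [harbor [twilight [noon [river eel]]]]] rope].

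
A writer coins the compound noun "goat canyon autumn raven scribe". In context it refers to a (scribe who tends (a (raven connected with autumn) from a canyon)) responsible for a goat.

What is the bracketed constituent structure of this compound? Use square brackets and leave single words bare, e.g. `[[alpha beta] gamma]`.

The outermost head in the paraphrase is "scribe" (specifically "canyon autumn raven scribe"), modified by "goat".
Within "canyon autumn raven scribe", the head is "scribe" and the modifier is "canyon autumn raven".
Within "canyon autumn raven", the head is "raven" (specifically "autumn raven") and the modifier is "canyon".
Within "autumn raven", the head is "raven" and the modifier is "autumn".
So the structure is [goat [[canyon [autumn raven]] scribe]].

[goat [[canyon [autumn raven]] scribe]]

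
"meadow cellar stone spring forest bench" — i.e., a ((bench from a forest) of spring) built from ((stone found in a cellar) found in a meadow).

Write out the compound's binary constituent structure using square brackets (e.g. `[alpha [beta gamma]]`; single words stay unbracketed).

[[meadow [cellar stone]] [spring [forest bench]]]

Overall it is a kind of bench (specifically "spring forest bench"); the modifier is "meadow cellar stone".
Within "meadow cellar stone", the head is "stone" (specifically "cellar stone") and the modifier is "meadow".
Within "cellar stone", the head is "stone" and the modifier is "cellar".
Within "spring forest bench", the head is "bench" (specifically "forest bench") and the modifier is "spring".
Within "forest bench", the head is "bench" and the modifier is "forest".
Putting it together: [[meadow [cellar stone]] [spring [forest bench]]].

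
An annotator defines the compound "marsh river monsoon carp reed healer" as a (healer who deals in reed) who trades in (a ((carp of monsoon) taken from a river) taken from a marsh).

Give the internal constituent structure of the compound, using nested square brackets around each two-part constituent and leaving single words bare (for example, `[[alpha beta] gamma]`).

Overall it is a kind of healer (specifically "reed healer"); the modifier is "marsh river monsoon carp".
Inside "marsh river monsoon carp": head "carp" (specifically "river monsoon carp"), modifier "marsh".
Inside "river monsoon carp": head "carp" (specifically "monsoon carp"), modifier "river".
Inside "monsoon carp": head "carp", modifier "monsoon".
Inside "reed healer": head "healer", modifier "reed".
Assembled: [[marsh [river [monsoon carp]]] [reed healer]].

[[marsh [river [monsoon carp]]] [reed healer]]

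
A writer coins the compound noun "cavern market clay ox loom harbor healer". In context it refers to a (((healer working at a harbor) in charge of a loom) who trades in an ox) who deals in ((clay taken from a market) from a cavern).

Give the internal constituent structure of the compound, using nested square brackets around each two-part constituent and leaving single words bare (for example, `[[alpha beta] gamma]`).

The outermost head in the paraphrase is "healer" (specifically "ox loom harbor healer"), modified by "cavern market clay".
Inside "cavern market clay": head "clay" (specifically "market clay"), modifier "cavern".
Inside "market clay": head "clay", modifier "market".
Inside "ox loom harbor healer": head "healer" (specifically "loom harbor healer"), modifier "ox".
Inside "loom harbor healer": head "healer" (specifically "harbor healer"), modifier "loom".
Inside "harbor healer": head "healer", modifier "harbor".
Assembled: [[cavern [market clay]] [ox [loom [harbor healer]]]].

[[cavern [market clay]] [ox [loom [harbor healer]]]]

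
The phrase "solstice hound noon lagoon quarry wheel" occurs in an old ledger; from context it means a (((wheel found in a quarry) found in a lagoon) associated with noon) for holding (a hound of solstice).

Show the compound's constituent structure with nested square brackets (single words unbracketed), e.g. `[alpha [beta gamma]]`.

[[solstice hound] [noon [lagoon [quarry wheel]]]]

The outermost head in the paraphrase is "wheel" (specifically "noon lagoon quarry wheel"), modified by "solstice hound".
Inside "solstice hound": head "hound", modifier "solstice".
Inside "noon lagoon quarry wheel": head "wheel" (specifically "lagoon quarry wheel"), modifier "noon".
Inside "lagoon quarry wheel": head "wheel" (specifically "quarry wheel"), modifier "lagoon".
Inside "quarry wheel": head "wheel", modifier "quarry".
Putting it together: [[solstice hound] [noon [lagoon [quarry wheel]]]].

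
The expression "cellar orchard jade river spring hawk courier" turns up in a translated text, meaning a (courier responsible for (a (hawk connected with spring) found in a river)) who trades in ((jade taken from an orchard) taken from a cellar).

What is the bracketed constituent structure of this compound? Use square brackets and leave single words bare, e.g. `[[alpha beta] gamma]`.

[[cellar [orchard jade]] [[river [spring hawk]] courier]]

Whole compound: head "courier" (specifically "river spring hawk courier"), modifier "cellar orchard jade".
"cellar orchard jade" → head "jade" (specifically "orchard jade"), modifier "cellar".
"orchard jade" → head "jade", modifier "orchard".
"river spring hawk courier" → head "courier", modifier "river spring hawk".
"river spring hawk" → head "hawk" (specifically "spring hawk"), modifier "river".
"spring hawk" → head "hawk", modifier "spring".
Putting it together: [[cellar [orchard jade]] [[river [spring hawk]] courier]].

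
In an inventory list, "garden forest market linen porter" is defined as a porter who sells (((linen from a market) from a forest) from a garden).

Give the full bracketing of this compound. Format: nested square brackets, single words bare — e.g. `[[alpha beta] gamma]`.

[[garden [forest [market linen]]] porter]

Overall it is a kind of porter; the modifier is "garden forest market linen".
Inside "garden forest market linen": head "linen" (specifically "forest market linen"), modifier "garden".
Inside "forest market linen": head "linen" (specifically "market linen"), modifier "forest".
Inside "market linen": head "linen", modifier "market".
So the structure is [[garden [forest [market linen]]] porter].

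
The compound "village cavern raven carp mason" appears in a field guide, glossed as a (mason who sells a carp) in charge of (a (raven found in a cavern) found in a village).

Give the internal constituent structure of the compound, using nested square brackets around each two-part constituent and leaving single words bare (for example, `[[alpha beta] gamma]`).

[[village [cavern raven]] [carp mason]]

At the top level: head "mason" (specifically "carp mason"); modifier "village cavern raven".
Within "village cavern raven", the head is "raven" (specifically "cavern raven") and the modifier is "village".
Within "cavern raven", the head is "raven" and the modifier is "cavern".
Within "carp mason", the head is "mason" and the modifier is "carp".
Putting it together: [[village [cavern raven]] [carp mason]].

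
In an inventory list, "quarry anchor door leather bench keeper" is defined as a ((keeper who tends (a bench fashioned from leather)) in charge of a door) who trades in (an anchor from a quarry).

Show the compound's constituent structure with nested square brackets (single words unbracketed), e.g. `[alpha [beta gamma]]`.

[[quarry anchor] [door [[leather bench] keeper]]]

Whole compound: head "keeper" (specifically "door leather bench keeper"), modifier "quarry anchor".
"quarry anchor" → head "anchor", modifier "quarry".
"door leather bench keeper" → head "keeper" (specifically "leather bench keeper"), modifier "door".
"leather bench keeper" → head "keeper", modifier "leather bench".
"leather bench" → head "bench", modifier "leather".
Assembled: [[quarry anchor] [door [[leather bench] keeper]]].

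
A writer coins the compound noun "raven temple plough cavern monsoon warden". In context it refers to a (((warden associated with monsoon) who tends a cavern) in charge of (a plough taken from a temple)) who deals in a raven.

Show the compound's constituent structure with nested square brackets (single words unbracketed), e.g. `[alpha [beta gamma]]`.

[raven [[temple plough] [cavern [monsoon warden]]]]

Whole compound: head "warden" (specifically "temple plough cavern monsoon warden"), modifier "raven".
Inside "temple plough cavern monsoon warden": head "warden" (specifically "cavern monsoon warden"), modifier "temple plough".
Inside "temple plough": head "plough", modifier "temple".
Inside "cavern monsoon warden": head "warden" (specifically "monsoon warden"), modifier "cavern".
Inside "monsoon warden": head "warden", modifier "monsoon".
Putting it together: [raven [[temple plough] [cavern [monsoon warden]]]].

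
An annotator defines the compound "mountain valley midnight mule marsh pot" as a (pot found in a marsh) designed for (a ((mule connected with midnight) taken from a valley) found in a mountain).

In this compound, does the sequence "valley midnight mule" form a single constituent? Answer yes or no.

The paraphrase groups the words so that "valley midnight mule" is one unit: it corresponds to a single parenthesized sub-phrase.
The full structure is [[mountain [valley [midnight mule]]] [marsh pot]], in which [valley midnight mule] is a constituent.

yes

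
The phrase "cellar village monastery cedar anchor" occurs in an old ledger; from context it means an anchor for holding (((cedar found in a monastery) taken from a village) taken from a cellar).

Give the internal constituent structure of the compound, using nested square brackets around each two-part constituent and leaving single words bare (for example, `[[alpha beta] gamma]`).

Whole compound: head "anchor", modifier "cellar village monastery cedar".
Within "cellar village monastery cedar", the head is "cedar" (specifically "village monastery cedar") and the modifier is "cellar".
Within "village monastery cedar", the head is "cedar" (specifically "monastery cedar") and the modifier is "village".
Within "monastery cedar", the head is "cedar" and the modifier is "monastery".
Assembled: [[cellar [village [monastery cedar]]] anchor].

[[cellar [village [monastery cedar]]] anchor]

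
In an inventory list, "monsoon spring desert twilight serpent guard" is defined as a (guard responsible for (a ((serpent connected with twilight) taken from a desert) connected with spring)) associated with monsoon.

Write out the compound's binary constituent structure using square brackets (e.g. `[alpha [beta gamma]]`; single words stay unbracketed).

Whole compound: head "guard" (specifically "spring desert twilight serpent guard"), modifier "monsoon".
Inside "spring desert twilight serpent guard": head "guard", modifier "spring desert twilight serpent".
Inside "spring desert twilight serpent": head "serpent" (specifically "desert twilight serpent"), modifier "spring".
Inside "desert twilight serpent": head "serpent" (specifically "twilight serpent"), modifier "desert".
Inside "twilight serpent": head "serpent", modifier "twilight".
Assembled: [monsoon [[spring [desert [twilight serpent]]] guard]].

[monsoon [[spring [desert [twilight serpent]]] guard]]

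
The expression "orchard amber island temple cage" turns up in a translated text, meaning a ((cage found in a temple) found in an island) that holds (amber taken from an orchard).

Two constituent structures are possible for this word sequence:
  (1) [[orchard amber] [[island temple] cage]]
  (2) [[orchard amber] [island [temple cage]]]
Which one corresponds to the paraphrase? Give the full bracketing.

[[orchard amber] [island [temple cage]]]

The paraphrase's head is the "cage" part ("island temple cage"); its modifier is "orchard amber".
That top-level split, carried through the inner groups, gives [[orchard amber] [island [temple cage]]].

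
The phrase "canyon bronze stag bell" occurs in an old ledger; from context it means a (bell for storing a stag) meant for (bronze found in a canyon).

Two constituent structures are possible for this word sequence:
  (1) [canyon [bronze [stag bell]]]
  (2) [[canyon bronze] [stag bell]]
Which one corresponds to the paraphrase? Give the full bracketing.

The paraphrase's head is the "bell" part ("stag bell"); its modifier is "canyon bronze".
That top-level split, carried through the inner groups, gives [[canyon bronze] [stag bell]].

[[canyon bronze] [stag bell]]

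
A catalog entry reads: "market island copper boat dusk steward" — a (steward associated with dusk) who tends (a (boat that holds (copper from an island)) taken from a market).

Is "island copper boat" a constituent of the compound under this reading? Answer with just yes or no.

The paraphrase groups the words so that "island copper boat" is one unit: it corresponds to a single parenthesized sub-phrase.
The full structure is [[market [[island copper] boat]] [dusk steward]], in which [island copper boat] is a constituent.

yes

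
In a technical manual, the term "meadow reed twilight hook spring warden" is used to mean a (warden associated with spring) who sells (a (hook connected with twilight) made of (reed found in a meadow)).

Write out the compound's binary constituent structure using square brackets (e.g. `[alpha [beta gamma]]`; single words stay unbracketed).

Whole compound: head "warden" (specifically "spring warden"), modifier "meadow reed twilight hook".
Inside "meadow reed twilight hook": head "hook" (specifically "twilight hook"), modifier "meadow reed".
Inside "meadow reed": head "reed", modifier "meadow".
Inside "twilight hook": head "hook", modifier "twilight".
Inside "spring warden": head "warden", modifier "spring".
So the structure is [[[meadow reed] [twilight hook]] [spring warden]].

[[[meadow reed] [twilight hook]] [spring warden]]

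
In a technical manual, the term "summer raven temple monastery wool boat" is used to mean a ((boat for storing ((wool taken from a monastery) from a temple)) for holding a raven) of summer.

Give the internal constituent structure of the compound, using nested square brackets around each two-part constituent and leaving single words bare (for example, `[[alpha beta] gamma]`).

The outermost head in the paraphrase is "boat" (specifically "raven temple monastery wool boat"), modified by "summer".
"raven temple monastery wool boat" → head "boat" (specifically "temple monastery wool boat"), modifier "raven".
"temple monastery wool boat" → head "boat", modifier "temple monastery wool".
"temple monastery wool" → head "wool" (specifically "monastery wool"), modifier "temple".
"monastery wool" → head "wool", modifier "monastery".
Assembled: [summer [raven [[temple [monastery wool]] boat]]].

[summer [raven [[temple [monastery wool]] boat]]]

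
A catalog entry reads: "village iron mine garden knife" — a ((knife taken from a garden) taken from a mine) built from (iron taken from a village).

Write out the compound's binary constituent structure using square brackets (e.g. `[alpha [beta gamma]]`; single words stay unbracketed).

[[village iron] [mine [garden knife]]]

At the top level: head "knife" (specifically "mine garden knife"); modifier "village iron".
Within "village iron", the head is "iron" and the modifier is "village".
Within "mine garden knife", the head is "knife" (specifically "garden knife") and the modifier is "mine".
Within "garden knife", the head is "knife" and the modifier is "garden".
Putting it together: [[village iron] [mine [garden knife]]].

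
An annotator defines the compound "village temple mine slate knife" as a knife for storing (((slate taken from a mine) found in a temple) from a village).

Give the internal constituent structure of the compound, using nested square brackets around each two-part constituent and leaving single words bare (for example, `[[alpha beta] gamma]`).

Overall it is a kind of knife; the modifier is "village temple mine slate".
Inside "village temple mine slate": head "slate" (specifically "temple mine slate"), modifier "village".
Inside "temple mine slate": head "slate" (specifically "mine slate"), modifier "temple".
Inside "mine slate": head "slate", modifier "mine".
Assembled: [[village [temple [mine slate]]] knife].

[[village [temple [mine slate]]] knife]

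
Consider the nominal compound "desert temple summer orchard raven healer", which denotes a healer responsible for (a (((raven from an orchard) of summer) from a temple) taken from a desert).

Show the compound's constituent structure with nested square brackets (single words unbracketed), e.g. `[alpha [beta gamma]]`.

Overall it is a kind of healer; the modifier is "desert temple summer orchard raven".
Within "desert temple summer orchard raven", the head is "raven" (specifically "temple summer orchard raven") and the modifier is "desert".
Within "temple summer orchard raven", the head is "raven" (specifically "summer orchard raven") and the modifier is "temple".
Within "summer orchard raven", the head is "raven" (specifically "orchard raven") and the modifier is "summer".
Within "orchard raven", the head is "raven" and the modifier is "orchard".
Putting it together: [[desert [temple [summer [orchard raven]]]] healer].

[[desert [temple [summer [orchard raven]]]] healer]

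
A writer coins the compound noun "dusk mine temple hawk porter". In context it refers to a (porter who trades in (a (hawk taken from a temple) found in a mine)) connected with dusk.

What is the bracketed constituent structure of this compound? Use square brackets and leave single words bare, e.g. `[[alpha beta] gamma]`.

[dusk [[mine [temple hawk]] porter]]

Whole compound: head "porter" (specifically "mine temple hawk porter"), modifier "dusk".
Inside "mine temple hawk porter": head "porter", modifier "mine temple hawk".
Inside "mine temple hawk": head "hawk" (specifically "temple hawk"), modifier "mine".
Inside "temple hawk": head "hawk", modifier "temple".
Putting it together: [dusk [[mine [temple hawk]] porter]].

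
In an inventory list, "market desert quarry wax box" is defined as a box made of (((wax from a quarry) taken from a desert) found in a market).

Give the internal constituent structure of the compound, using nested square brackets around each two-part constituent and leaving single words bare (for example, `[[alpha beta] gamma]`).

[[market [desert [quarry wax]]] box]

Overall it is a kind of box; the modifier is "market desert quarry wax".
Within "market desert quarry wax", the head is "wax" (specifically "desert quarry wax") and the modifier is "market".
Within "desert quarry wax", the head is "wax" (specifically "quarry wax") and the modifier is "desert".
Within "quarry wax", the head is "wax" and the modifier is "quarry".
Putting it together: [[market [desert [quarry wax]]] box].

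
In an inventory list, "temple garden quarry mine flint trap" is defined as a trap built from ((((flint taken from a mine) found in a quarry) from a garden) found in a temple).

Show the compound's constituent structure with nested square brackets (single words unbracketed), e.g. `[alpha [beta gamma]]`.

[[temple [garden [quarry [mine flint]]]] trap]

The outermost head in the paraphrase is "trap", modified by "temple garden quarry mine flint".
"temple garden quarry mine flint" → head "flint" (specifically "garden quarry mine flint"), modifier "temple".
"garden quarry mine flint" → head "flint" (specifically "quarry mine flint"), modifier "garden".
"quarry mine flint" → head "flint" (specifically "mine flint"), modifier "quarry".
"mine flint" → head "flint", modifier "mine".
Putting it together: [[temple [garden [quarry [mine flint]]]] trap].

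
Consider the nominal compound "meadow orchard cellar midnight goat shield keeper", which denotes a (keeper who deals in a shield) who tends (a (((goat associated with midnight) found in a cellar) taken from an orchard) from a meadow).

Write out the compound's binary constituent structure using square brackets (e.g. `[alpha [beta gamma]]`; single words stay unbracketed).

The outermost head in the paraphrase is "keeper" (specifically "shield keeper"), modified by "meadow orchard cellar midnight goat".
Inside "meadow orchard cellar midnight goat": head "goat" (specifically "orchard cellar midnight goat"), modifier "meadow".
Inside "orchard cellar midnight goat": head "goat" (specifically "cellar midnight goat"), modifier "orchard".
Inside "cellar midnight goat": head "goat" (specifically "midnight goat"), modifier "cellar".
Inside "midnight goat": head "goat", modifier "midnight".
Inside "shield keeper": head "keeper", modifier "shield".
Putting it together: [[meadow [orchard [cellar [midnight goat]]]] [shield keeper]].

[[meadow [orchard [cellar [midnight goat]]]] [shield keeper]]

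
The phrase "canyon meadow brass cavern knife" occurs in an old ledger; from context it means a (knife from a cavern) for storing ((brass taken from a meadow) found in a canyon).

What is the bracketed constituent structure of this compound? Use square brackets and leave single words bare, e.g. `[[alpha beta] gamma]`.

[[canyon [meadow brass]] [cavern knife]]

At the top level: head "knife" (specifically "cavern knife"); modifier "canyon meadow brass".
Inside "canyon meadow brass": head "brass" (specifically "meadow brass"), modifier "canyon".
Inside "meadow brass": head "brass", modifier "meadow".
Inside "cavern knife": head "knife", modifier "cavern".
Assembled: [[canyon [meadow brass]] [cavern knife]].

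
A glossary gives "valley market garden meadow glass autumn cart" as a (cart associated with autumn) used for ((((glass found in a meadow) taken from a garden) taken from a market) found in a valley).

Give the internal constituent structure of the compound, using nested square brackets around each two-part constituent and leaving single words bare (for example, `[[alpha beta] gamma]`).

Overall it is a kind of cart (specifically "autumn cart"); the modifier is "valley market garden meadow glass".
Within "valley market garden meadow glass", the head is "glass" (specifically "market garden meadow glass") and the modifier is "valley".
Within "market garden meadow glass", the head is "glass" (specifically "garden meadow glass") and the modifier is "market".
Within "garden meadow glass", the head is "glass" (specifically "meadow glass") and the modifier is "garden".
Within "meadow glass", the head is "glass" and the modifier is "meadow".
Within "autumn cart", the head is "cart" and the modifier is "autumn".
Assembled: [[valley [market [garden [meadow glass]]]] [autumn cart]].

[[valley [market [garden [meadow glass]]]] [autumn cart]]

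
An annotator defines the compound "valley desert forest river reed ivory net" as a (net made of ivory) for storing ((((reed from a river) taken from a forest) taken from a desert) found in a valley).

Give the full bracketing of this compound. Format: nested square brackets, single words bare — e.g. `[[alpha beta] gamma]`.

[[valley [desert [forest [river reed]]]] [ivory net]]

Whole compound: head "net" (specifically "ivory net"), modifier "valley desert forest river reed".
Within "valley desert forest river reed", the head is "reed" (specifically "desert forest river reed") and the modifier is "valley".
Within "desert forest river reed", the head is "reed" (specifically "forest river reed") and the modifier is "desert".
Within "forest river reed", the head is "reed" (specifically "river reed") and the modifier is "forest".
Within "river reed", the head is "reed" and the modifier is "river".
Within "ivory net", the head is "net" and the modifier is "ivory".
Putting it together: [[valley [desert [forest [river reed]]]] [ivory net]].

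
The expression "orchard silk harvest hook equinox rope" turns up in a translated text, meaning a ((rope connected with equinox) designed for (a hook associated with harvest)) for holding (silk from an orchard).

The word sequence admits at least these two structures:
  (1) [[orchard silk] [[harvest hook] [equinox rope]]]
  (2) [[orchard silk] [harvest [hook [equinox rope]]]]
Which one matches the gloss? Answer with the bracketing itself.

The paraphrase's head is the "rope" part ("harvest hook equinox rope"); its modifier is "orchard silk".
That top-level split, carried through the inner groups, gives [[orchard silk] [[harvest hook] [equinox rope]]].

[[orchard silk] [[harvest hook] [equinox rope]]]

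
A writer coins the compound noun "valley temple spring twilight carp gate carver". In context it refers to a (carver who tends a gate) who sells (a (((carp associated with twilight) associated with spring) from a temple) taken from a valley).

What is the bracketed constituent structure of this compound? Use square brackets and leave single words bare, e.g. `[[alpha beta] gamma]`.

At the top level: head "carver" (specifically "gate carver"); modifier "valley temple spring twilight carp".
"valley temple spring twilight carp" → head "carp" (specifically "temple spring twilight carp"), modifier "valley".
"temple spring twilight carp" → head "carp" (specifically "spring twilight carp"), modifier "temple".
"spring twilight carp" → head "carp" (specifically "twilight carp"), modifier "spring".
"twilight carp" → head "carp", modifier "twilight".
"gate carver" → head "carver", modifier "gate".
Putting it together: [[valley [temple [spring [twilight carp]]]] [gate carver]].

[[valley [temple [spring [twilight carp]]]] [gate carver]]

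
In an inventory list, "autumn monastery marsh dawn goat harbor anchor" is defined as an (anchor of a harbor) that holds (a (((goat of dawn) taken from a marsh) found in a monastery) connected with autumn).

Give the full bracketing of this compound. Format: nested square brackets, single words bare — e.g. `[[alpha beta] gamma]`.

The outermost head in the paraphrase is "anchor" (specifically "harbor anchor"), modified by "autumn monastery marsh dawn goat".
Inside "autumn monastery marsh dawn goat": head "goat" (specifically "monastery marsh dawn goat"), modifier "autumn".
Inside "monastery marsh dawn goat": head "goat" (specifically "marsh dawn goat"), modifier "monastery".
Inside "marsh dawn goat": head "goat" (specifically "dawn goat"), modifier "marsh".
Inside "dawn goat": head "goat", modifier "dawn".
Inside "harbor anchor": head "anchor", modifier "harbor".
Assembled: [[autumn [monastery [marsh [dawn goat]]]] [harbor anchor]].

[[autumn [monastery [marsh [dawn goat]]]] [harbor anchor]]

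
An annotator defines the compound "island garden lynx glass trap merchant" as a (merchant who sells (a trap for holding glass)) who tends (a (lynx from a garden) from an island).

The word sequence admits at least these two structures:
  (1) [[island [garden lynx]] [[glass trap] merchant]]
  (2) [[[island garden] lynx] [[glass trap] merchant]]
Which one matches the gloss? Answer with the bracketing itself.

The paraphrase's head is the "merchant" part ("glass trap merchant"); its modifier is "island garden lynx".
That top-level split, carried through the inner groups, gives [[island [garden lynx]] [[glass trap] merchant]].

[[island [garden lynx]] [[glass trap] merchant]]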